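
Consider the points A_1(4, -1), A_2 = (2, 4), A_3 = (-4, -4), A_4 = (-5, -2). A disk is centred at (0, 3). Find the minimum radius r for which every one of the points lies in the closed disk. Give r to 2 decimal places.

The required radius is the distance from (0, 3) to the farthest point.
Squared distances: 32, 5, 65, 50.
Maximum is 65, attained at A_3.
r = √65 ≈ 8.06.

8.06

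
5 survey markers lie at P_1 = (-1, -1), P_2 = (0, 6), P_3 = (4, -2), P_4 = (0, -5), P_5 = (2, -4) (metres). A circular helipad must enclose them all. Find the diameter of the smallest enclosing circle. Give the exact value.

11

The minimum enclosing circle of a finite set is fixed by two of the points (as a diameter) or three (as a circumcircle).
The farthest pair is P_2–P_4 with squared distance 121. The circle on this segment as diameter has centre (0, 0.5) and r² = 121/4 = 30.25.
Check P_1: distance² to centre = 3.25 ≤ 30.25, so it lies inside.
All remaining points lie in this disk, and no smaller disk contains both endpoints, so this is the minimum enclosing circle.
Diameter = 2r = 2√(30.25) = 11.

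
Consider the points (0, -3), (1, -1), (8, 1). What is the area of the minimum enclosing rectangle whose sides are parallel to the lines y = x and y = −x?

30

In coordinates u = x + y, v = x − y the rectangle is axis-aligned; the map (x,y)→(u,v) scales areas by 2.
u-values: -3, 0, 9; range = 9 − (-3) = 12.
v-values: 3, 2, 7; range = 7 − 2 = 5.
Area = (12 × 5) / 2 = 30.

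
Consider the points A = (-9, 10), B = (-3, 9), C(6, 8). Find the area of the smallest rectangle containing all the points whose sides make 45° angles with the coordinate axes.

110.5

In coordinates u = x + y, v = x − y the rectangle is axis-aligned; the map (x,y)→(u,v) scales areas by 2.
u-values: 1, 6, 14; range = 14 − 1 = 13.
v-values: -19, -12, -2; range = -2 − (-19) = 17.
Area = (13 × 17) / 2 = 110.5.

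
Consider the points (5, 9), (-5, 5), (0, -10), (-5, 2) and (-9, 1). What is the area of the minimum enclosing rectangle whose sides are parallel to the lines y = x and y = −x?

In coordinates u = x + y, v = x − y the rectangle is axis-aligned; the map (x,y)→(u,v) scales areas by 2.
u-values: 14, 0, -10, -3, -8; range = 14 − (-10) = 24.
v-values: -4, -10, 10, -7, -10; range = 10 − (-10) = 20.
Area = (24 × 20) / 2 = 240.

240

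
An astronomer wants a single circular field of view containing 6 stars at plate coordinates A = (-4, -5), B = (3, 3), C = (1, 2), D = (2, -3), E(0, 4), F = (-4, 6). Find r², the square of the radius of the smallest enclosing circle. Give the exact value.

3277/98

A smallest enclosing disk is always determined by at most three of the input points on its boundary.
The minimum enclosing circle is determined by three boundary points: A, B, F.
Their circumcentre is (-31/14, 0.5) with r² = 3277/98.
The farthest remaining point D is at distance² 2941/98 ≤ 3277/98.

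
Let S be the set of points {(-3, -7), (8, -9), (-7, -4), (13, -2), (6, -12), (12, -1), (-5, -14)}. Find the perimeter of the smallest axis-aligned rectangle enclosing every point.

Width = max x − min x = 13 − (-7) = 20.
Height = max y − min y = -1 − (-14) = 13.
Perimeter = 2(20 + 13) = 66.

66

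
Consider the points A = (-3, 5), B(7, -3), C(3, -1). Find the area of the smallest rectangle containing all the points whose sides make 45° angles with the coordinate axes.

In coordinates u = x + y, v = x − y the rectangle is axis-aligned; the map (x,y)→(u,v) scales areas by 2.
u-values: 2, 4, 2; range = 4 − 2 = 2.
v-values: -8, 10, 4; range = 10 − (-8) = 18.
Area = (2 × 18) / 2 = 18.

18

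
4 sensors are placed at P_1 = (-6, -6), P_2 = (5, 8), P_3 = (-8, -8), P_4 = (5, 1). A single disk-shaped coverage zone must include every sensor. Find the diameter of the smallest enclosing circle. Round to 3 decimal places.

20.616

A smallest enclosing disk is always determined by at most three of the input points on its boundary.
The farthest pair is P_2–P_3 with squared distance 425. The circle on this segment as diameter has centre (-1.5, 0) and r² = 425/4 = 106.25.
Check P_1: distance² to centre = 56.25 ≤ 106.25, so it lies inside.
All remaining points lie in this disk, and no smaller disk contains both endpoints, so this is the minimum enclosing circle.
Diameter = 2r = 2√(106.25) ≈ 20.616.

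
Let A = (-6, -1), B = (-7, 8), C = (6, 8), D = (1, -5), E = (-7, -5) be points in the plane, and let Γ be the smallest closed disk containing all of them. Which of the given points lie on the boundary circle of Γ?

By Welzl's lemma the MEC is supported by two points (diametrically opposite) or three points (on a circumcircle).
The farthest pair is C–E with squared distance 338. The circle on this segment as diameter has centre (-0.5, 1.5) and r² = 338/4 = 84.5.
Check A: distance² to centre = 36.5 ≤ 84.5, so it lies inside.
All remaining points lie in this disk, and no smaller disk contains both endpoints, so this is the minimum enclosing circle.
The points at distance exactly r from the centre are B, C, E — 3 points.

B, C, E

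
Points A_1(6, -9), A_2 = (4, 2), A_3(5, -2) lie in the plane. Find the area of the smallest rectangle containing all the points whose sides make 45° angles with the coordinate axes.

In coordinates u = x + y, v = x − y the rectangle is axis-aligned; the map (x,y)→(u,v) scales areas by 2.
u-values: -3, 6, 3; range = 6 − (-3) = 9.
v-values: 15, 2, 7; range = 15 − 2 = 13.
Area = (9 × 13) / 2 = 58.5.

58.5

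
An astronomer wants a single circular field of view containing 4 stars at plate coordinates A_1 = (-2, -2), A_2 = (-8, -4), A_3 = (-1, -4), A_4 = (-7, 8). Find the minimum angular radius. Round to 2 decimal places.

6.73

The minimum enclosing circle is determined by three boundary points: A_2, A_3, A_4.
Their circumcentre is (-4.5, 1.75) with r² = 45.3125.
The farthest remaining point A_1 is at distance² 20.3125 ≤ 45.3125.
r = √(45.3125) ≈ 6.73.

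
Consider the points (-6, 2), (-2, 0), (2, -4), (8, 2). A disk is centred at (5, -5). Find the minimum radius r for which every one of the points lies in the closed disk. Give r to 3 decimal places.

13.038

The required radius is the distance from (5, -5) to the farthest point.
Squared distances: 170, 74, 10, 58.
Maximum is 170, attained at (-6, 2).
r = √170 ≈ 13.038.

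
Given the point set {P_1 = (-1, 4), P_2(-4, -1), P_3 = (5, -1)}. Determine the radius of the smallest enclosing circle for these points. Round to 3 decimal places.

Side lengths²: P_1P_2² = 34, P_1P_3² = 61, P_2P_3² = 81.
Since P_2P_3² = 81 < 61 + 34 = 95, the triangle is acute, so the smallest enclosing circle is the circumcircle.
Circumcentre = (0.5, -0.3), r² = 20.74.
r = √(20.74) ≈ 4.554.

4.554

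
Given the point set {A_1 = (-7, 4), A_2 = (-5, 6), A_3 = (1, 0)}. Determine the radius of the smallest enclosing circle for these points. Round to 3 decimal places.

Side lengths²: A_1A_2² = 8, A_1A_3² = 80, A_2A_3² = 72.
Since A_1A_3² = 80 ≥ 72 + 8 = 80, the angle opposite A_1A_3 is not acute, so the smallest enclosing circle has A_1A_3 as diameter.
Centre = midpoint of A_1A_3 = (-3, 2), r² = 80/4 = 20.
r = √20 ≈ 4.472.

4.472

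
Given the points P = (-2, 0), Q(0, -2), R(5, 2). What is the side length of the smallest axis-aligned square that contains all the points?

The bounding box has width 7 and height 4.
An axis-aligned square enclosing the set must have side ≥ max(width, height).
So the minimum side is max(7, 4) = 7.

7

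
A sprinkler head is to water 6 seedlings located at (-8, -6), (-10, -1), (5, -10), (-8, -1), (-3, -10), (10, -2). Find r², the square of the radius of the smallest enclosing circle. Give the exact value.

100.25

The minimum enclosing circle of a finite set is fixed by two of the points (as a diameter) or three (as a circumcircle).
The farthest pair is (-10, -1)–(10, -2) with squared distance 401. The circle on this segment as diameter has centre (0, -1.5) and r² = 401/4 = 100.25.
Check (-8, -6): distance² to centre = 84.25 ≤ 100.25, so it lies inside.
All remaining points lie in this disk, and no smaller disk contains both endpoints, so this is the minimum enclosing circle.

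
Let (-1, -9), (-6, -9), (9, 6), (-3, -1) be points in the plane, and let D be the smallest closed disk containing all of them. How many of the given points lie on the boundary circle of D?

The farthest pair is (-6, -9)–(9, 6) with squared distance 450. The circle on this segment as diameter has centre (1.5, -1.5) and r² = 450/4 = 112.5.
Check (-1, -9): distance² to centre = 62.5 ≤ 112.5, so it lies inside.
All remaining points lie in this disk, and no smaller disk contains both endpoints, so this is the minimum enclosing circle.
The points at distance exactly r from the centre are (-6, -9), (9, 6) — 2 points.

2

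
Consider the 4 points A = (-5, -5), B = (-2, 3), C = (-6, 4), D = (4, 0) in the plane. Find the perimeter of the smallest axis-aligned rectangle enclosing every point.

38

Width = max x − min x = 4 − (-6) = 10.
Height = max y − min y = 4 − (-5) = 9.
Perimeter = 2(10 + 9) = 38.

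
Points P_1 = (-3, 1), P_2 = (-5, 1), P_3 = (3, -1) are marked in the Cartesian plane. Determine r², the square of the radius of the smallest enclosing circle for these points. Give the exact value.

17

Side lengths²: P_1P_2² = 4, P_1P_3² = 40, P_2P_3² = 68.
Since P_2P_3² = 68 ≥ 40 + 4 = 44, the angle opposite P_2P_3 is not acute, so the smallest enclosing circle has P_2P_3 as diameter.
Centre = midpoint of P_2P_3 = (-1, 0), r² = 68/4 = 17.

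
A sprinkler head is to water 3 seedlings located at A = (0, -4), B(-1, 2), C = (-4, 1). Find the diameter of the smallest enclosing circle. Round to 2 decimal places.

6.48

Side lengths²: AB² = 37, AC² = 41, BC² = 10.
Since AC² = 41 < 37 + 10 = 47, the triangle is acute, so the smallest enclosing circle is the circumcircle.
Circumcentre = (-61/38, -45/38), r² = 7585/722.
Diameter = 2r = 2√(7585/722) ≈ 6.48.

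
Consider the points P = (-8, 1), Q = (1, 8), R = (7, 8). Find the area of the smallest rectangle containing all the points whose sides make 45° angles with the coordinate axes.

88

In coordinates u = x + y, v = x − y the rectangle is axis-aligned; the map (x,y)→(u,v) scales areas by 2.
u-values: -7, 9, 15; range = 15 − (-7) = 22.
v-values: -9, -7, -1; range = -1 − (-9) = 8.
Area = (22 × 8) / 2 = 88.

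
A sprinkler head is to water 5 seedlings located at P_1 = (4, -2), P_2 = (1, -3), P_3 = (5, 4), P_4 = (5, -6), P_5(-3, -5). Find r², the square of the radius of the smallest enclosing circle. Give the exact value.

36.81640625

A smallest enclosing disk is always determined by at most three of the input points on its boundary.
The minimum enclosing circle is determined by three boundary points: P_3, P_4, P_5.
Their circumcentre is (1.5625, -1) with r² = 36.81640625.
The farthest remaining point P_1 is at distance² 6.94140625 ≤ 36.81640625.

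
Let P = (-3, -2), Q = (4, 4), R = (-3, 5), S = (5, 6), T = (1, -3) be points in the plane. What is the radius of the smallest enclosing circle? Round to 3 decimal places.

5.657

The farthest pair is P–S with squared distance 128. The circle on this segment as diameter has centre (1, 2) and r² = 128/4 = 32.
Check Q: distance² to centre = 13 ≤ 32, so it lies inside.
All remaining points lie in this disk, and no smaller disk contains both endpoints, so this is the minimum enclosing circle.
r = √32 ≈ 5.657.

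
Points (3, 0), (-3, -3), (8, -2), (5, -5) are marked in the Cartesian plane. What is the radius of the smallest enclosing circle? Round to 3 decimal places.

5.523

By Welzl's lemma the MEC is supported by two points (diametrically opposite) or three points (on a circumcircle).
The farthest pair is (-3, -3)–(8, -2) with squared distance 122. The circle on this segment as diameter has centre (2.5, -2.5) and r² = 122/4 = 30.5.
Check (3, 0): distance² to centre = 6.5 ≤ 30.5, so it lies inside.
All remaining points lie in this disk, and no smaller disk contains both endpoints, so this is the minimum enclosing circle.
r = √(30.5) ≈ 5.523.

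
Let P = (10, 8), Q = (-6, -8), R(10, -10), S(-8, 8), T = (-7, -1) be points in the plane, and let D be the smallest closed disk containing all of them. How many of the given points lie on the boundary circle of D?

The minimum enclosing circle of a finite set is fixed by two of the points (as a diameter) or three (as a circumcircle).
The farthest pair is R–S with squared distance 648. The circle on this segment as diameter has centre (1, -1) and r² = 648/4 = 162.
Check P: distance² to centre = 162 ≤ 162, so it lies inside.
All remaining points lie in this disk, and no smaller disk contains both endpoints, so this is the minimum enclosing circle.
The points at distance exactly r from the centre are P, R, S — 3 points.

3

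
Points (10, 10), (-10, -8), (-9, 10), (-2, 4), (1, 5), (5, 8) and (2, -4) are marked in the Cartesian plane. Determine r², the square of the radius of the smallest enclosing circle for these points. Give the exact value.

181

The farthest pair is (10, 10)–(-10, -8) with squared distance 724. The circle on this segment as diameter has centre (0, 1) and r² = 724/4 = 181.
Check (-9, 10): distance² to centre = 162 ≤ 181, so it lies inside.
All remaining points lie in this disk, and no smaller disk contains both endpoints, so this is the minimum enclosing circle.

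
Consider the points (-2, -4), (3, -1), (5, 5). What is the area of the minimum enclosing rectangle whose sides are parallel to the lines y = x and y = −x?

In coordinates u = x + y, v = x − y the rectangle is axis-aligned; the map (x,y)→(u,v) scales areas by 2.
u-values: -6, 2, 10; range = 10 − (-6) = 16.
v-values: 2, 4, 0; range = 4 − 0 = 4.
Area = (16 × 4) / 2 = 32.

32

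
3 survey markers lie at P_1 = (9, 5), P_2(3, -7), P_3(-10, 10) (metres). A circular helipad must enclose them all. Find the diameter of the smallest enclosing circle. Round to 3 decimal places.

Side lengths²: P_1P_2² = 180, P_1P_3² = 386, P_2P_3² = 458.
Since P_2P_3² = 458 < 386 + 180 = 566, the triangle is acute, so the smallest enclosing circle is the circumcircle.
Circumcentre = (-74/43, 123/43), r² = 220985/1849.
Diameter = 2r = 2√(220985/1849) ≈ 21.865.

21.865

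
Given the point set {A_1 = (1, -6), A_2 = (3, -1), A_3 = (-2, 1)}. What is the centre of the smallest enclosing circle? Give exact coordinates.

(-0.5, -2.5)

Side lengths²: A_1A_2² = 29, A_1A_3² = 58, A_2A_3² = 29.
Since A_1A_3² = 58 ≥ 29 + 29 = 58, the angle opposite A_1A_3 is not acute, so the smallest enclosing circle has A_1A_3 as diameter.
Centre = midpoint of A_1A_3 = (-0.5, -2.5), r² = 58/4 = 14.5.
Centre = (-0.5, -2.5).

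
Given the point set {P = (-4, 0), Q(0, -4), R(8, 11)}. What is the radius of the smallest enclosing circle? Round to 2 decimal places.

Side lengths²: PQ² = 32, PR² = 265, QR² = 289.
Since QR² = 289 < 265 + 32 = 297, the triangle is acute, so the smallest enclosing circle is the circumcircle.
Circumcentre = (169/46, 169/46), r² = 76585/1058.
r = √(76585/1058) ≈ 8.51.

8.51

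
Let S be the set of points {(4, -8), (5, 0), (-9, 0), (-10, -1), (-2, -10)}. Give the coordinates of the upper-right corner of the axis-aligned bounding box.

(5, 0)

x-range [-10, 5], y-range [-10, 0].
The upper-right corner is (5, 0).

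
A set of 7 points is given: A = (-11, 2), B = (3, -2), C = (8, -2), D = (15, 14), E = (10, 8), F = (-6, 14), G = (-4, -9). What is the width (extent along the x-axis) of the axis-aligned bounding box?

26

max x = 15, min x = -11, so width = 26.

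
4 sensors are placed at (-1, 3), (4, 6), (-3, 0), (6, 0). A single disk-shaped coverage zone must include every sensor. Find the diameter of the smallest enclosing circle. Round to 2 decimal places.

A smallest enclosing disk is always determined by at most three of the input points on its boundary.
The minimum enclosing circle is determined by three boundary points: (4, 6), (-3, 0), (6, 0).
Their circumcentre is (1.5, 11/6) with r² = 425/18.
The farthest remaining point (-1, 3) is at distance² 137/18 ≤ 425/18.
Diameter = 2r = 2√(425/18) ≈ 9.72.

9.72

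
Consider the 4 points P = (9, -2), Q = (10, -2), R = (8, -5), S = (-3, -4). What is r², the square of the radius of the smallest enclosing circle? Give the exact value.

By Welzl's lemma the MEC is supported by two points (diametrically opposite) or three points (on a circumcircle).
The farthest pair is Q–S with squared distance 173. The circle on this segment as diameter has centre (3.5, -3) and r² = 173/4 = 43.25.
Check P: distance² to centre = 31.25 ≤ 43.25, so it lies inside.
All remaining points lie in this disk, and no smaller disk contains both endpoints, so this is the minimum enclosing circle.

43.25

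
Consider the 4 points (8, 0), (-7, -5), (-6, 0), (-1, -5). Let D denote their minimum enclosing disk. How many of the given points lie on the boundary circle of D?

A smallest enclosing disk is always determined by at most three of the input points on its boundary.
The farthest pair is (8, 0)–(-7, -5) with squared distance 250. The circle on this segment as diameter has centre (0.5, -2.5) and r² = 250/4 = 62.5.
Check (-6, 0): distance² to centre = 48.5 ≤ 62.5, so it lies inside.
All remaining points lie in this disk, and no smaller disk contains both endpoints, so this is the minimum enclosing circle.
The points at distance exactly r from the centre are (8, 0), (-7, -5) — 2 points.

2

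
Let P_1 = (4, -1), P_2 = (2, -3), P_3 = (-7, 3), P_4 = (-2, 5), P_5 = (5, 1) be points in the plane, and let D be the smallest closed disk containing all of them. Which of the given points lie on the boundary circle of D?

The farthest pair is P_3–P_5 with squared distance 148. The circle on this segment as diameter has centre (-1, 2) and r² = 148/4 = 37.
Check P_1: distance² to centre = 34 ≤ 37, so it lies inside.
All remaining points lie in this disk, and no smaller disk contains both endpoints, so this is the minimum enclosing circle.
The points at distance exactly r from the centre are P_3, P_5 — 2 points.

P_3, P_5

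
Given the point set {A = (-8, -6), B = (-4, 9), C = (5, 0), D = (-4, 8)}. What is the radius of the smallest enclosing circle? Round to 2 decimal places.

8.27

The minimum enclosing circle of a finite set is fixed by two of the points (as a diameter) or three (as a circumcircle).
The minimum enclosing circle is determined by three boundary points: A, B, C.
Their circumcentre is (-123/38, 29/38) with r² = 49405/722.
The farthest remaining point D is at distance² 38233/722 ≤ 49405/722.
r = √(49405/722) ≈ 8.27.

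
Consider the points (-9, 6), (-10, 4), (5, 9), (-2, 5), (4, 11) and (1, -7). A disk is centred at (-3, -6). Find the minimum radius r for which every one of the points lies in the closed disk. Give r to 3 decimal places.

18.385

The required radius is the distance from (-3, -6) to the farthest point.
Squared distances: 180, 149, 289, 122, 338, 17.
Maximum is 338, attained at (4, 11).
r = √338 ≈ 18.385.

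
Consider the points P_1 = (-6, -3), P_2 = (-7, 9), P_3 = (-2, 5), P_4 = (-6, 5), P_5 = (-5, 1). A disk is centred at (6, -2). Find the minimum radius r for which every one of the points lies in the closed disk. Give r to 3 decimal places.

17.029

The required radius is the distance from (6, -2) to the farthest point.
Squared distances: 145, 290, 113, 193, 130.
Maximum is 290, attained at P_2.
r = √290 ≈ 17.029.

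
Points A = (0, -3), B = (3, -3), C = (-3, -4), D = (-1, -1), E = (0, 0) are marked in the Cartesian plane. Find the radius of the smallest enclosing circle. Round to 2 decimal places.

3.07

By Welzl's lemma the MEC is supported by two points (diametrically opposite) or three points (on a circumcircle).
The minimum enclosing circle is determined by three boundary points: B, C, E.
Their circumcentre is (-1/14, -43/14) with r² = 925/98.
The farthest remaining point D is at distance² 505/98 ≤ 925/98.
r = √(925/98) ≈ 3.07.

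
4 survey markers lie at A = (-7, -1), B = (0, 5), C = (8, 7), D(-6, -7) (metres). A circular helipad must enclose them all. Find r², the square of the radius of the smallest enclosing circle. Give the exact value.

98

The farthest pair is C–D with squared distance 392. The circle on this segment as diameter has centre (1, 0) and r² = 392/4 = 98.
Check A: distance² to centre = 65 ≤ 98, so it lies inside.
All remaining points lie in this disk, and no smaller disk contains both endpoints, so this is the minimum enclosing circle.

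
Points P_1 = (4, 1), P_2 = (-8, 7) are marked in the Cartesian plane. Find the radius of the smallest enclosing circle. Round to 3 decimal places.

The smallest circle enclosing two points has them as diameter endpoints.
Centre = midpoint = (-2, 4); r² = |P_1P_2|²/4 = 180/4 = 45.
r = √45 ≈ 6.708.

6.708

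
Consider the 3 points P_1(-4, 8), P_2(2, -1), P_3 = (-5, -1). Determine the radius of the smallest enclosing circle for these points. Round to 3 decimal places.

Side lengths²: P_1P_2² = 117, P_1P_3² = 82, P_2P_3² = 49.
Since P_1P_2² = 117 < 82 + 49 = 131, the triangle is acute, so the smallest enclosing circle is the circumcircle.
Circumcentre = (-1.5, 19/6), r² = 533/18.
r = √(533/18) ≈ 5.442.

5.442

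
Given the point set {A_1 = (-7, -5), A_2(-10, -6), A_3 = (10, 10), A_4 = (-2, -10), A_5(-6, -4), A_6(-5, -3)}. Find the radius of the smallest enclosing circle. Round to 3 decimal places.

The minimum enclosing circle of a finite set is fixed by two of the points (as a diameter) or three (as a circumcircle).
The farthest pair is A_2–A_3 with squared distance 656. The circle on this segment as diameter has centre (0, 2) and r² = 656/4 = 164.
Check A_1: distance² to centre = 98 ≤ 164, so it lies inside.
All remaining points lie in this disk, and no smaller disk contains both endpoints, so this is the minimum enclosing circle.
r = √164 ≈ 12.806.

12.806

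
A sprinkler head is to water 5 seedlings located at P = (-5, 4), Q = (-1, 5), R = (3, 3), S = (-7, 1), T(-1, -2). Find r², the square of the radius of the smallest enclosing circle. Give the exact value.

26

By Welzl's lemma the MEC is supported by two points (diametrically opposite) or three points (on a circumcircle).
The farthest pair is R–S with squared distance 104. The circle on this segment as diameter has centre (-2, 2) and r² = 104/4 = 26.
Check P: distance² to centre = 13 ≤ 26, so it lies inside.
All remaining points lie in this disk, and no smaller disk contains both endpoints, so this is the minimum enclosing circle.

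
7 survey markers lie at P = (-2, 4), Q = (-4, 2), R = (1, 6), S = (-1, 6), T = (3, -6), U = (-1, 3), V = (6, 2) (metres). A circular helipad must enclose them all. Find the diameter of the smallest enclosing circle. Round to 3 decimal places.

The farthest pair is S–T with squared distance 160. The circle on this segment as diameter has centre (1, 0) and r² = 160/4 = 40.
Check P: distance² to centre = 25 ≤ 40, so it lies inside.
All remaining points lie in this disk, and no smaller disk contains both endpoints, so this is the minimum enclosing circle.
Diameter = 2r = 2√40 ≈ 12.649.

12.649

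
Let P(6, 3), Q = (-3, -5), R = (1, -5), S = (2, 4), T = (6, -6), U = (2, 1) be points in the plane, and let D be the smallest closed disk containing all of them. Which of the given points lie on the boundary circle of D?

P, Q, T

The minimum enclosing circle is determined by three boundary points: P, Q, T.
Their circumcentre is (35/18, -1.5) with r² = 5945/162.
The farthest remaining point S is at distance² 4901/162 ≤ 5945/162.
The points at distance exactly r from the centre are P, Q, T — 3 points.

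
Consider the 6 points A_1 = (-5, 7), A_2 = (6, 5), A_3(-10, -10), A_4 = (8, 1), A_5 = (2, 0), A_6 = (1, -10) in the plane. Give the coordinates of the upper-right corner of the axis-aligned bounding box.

(8, 7)

x-range [-10, 8], y-range [-10, 7].
The upper-right corner is (8, 7).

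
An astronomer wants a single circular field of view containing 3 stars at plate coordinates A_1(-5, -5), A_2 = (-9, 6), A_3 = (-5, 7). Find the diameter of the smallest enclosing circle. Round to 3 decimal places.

12.065

Side lengths²: A_1A_2² = 137, A_1A_3² = 144, A_2A_3² = 17.
Since A_1A_3² = 144 < 137 + 17 = 154, the triangle is acute, so the smallest enclosing circle is the circumcircle.
Circumcentre = (-5.625, 1), r² = 36.390625.
Diameter = 2r = 2√(36.390625) ≈ 12.065.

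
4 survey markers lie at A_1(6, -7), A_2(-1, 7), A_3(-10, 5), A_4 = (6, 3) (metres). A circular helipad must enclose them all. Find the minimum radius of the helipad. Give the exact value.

The minimum enclosing circle of a finite set is fixed by two of the points (as a diameter) or three (as a circumcircle).
The farthest pair is A_1–A_3 with squared distance 400. The circle on this segment as diameter has centre (-2, -1) and r² = 400/4 = 100.
Check A_2: distance² to centre = 65 ≤ 100, so it lies inside.
All remaining points lie in this disk, and no smaller disk contains both endpoints, so this is the minimum enclosing circle.
r = √100 = 10.

10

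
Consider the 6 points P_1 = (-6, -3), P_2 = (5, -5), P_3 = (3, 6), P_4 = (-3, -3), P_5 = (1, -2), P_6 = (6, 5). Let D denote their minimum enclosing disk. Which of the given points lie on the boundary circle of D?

P_1, P_2, P_6

A smallest enclosing disk is always determined by at most three of the input points on its boundary.
The minimum enclosing circle is determined by three boundary points: P_1, P_2, P_6.
Their circumcentre is (9/28, 29/56) with r² = 164125/3136.
The farthest remaining point P_3 is at distance² 116749/3136 ≤ 164125/3136.
The points at distance exactly r from the centre are P_1, P_2, P_6 — 3 points.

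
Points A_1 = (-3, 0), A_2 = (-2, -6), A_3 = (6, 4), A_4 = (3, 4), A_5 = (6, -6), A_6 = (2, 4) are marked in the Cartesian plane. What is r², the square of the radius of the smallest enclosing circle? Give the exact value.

41

The farthest pair is A_2–A_3 with squared distance 164. The circle on this segment as diameter has centre (2, -1) and r² = 164/4 = 41.
Check A_1: distance² to centre = 26 ≤ 41, so it lies inside.
All remaining points lie in this disk, and no smaller disk contains both endpoints, so this is the minimum enclosing circle.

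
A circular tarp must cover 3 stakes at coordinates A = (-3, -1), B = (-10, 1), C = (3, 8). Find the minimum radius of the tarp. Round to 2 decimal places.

7.38

Side lengths²: AB² = 53, AC² = 117, BC² = 218.
Since BC² = 218 ≥ 117 + 53 = 170, the angle opposite BC is not acute, so the smallest enclosing circle has BC as diameter.
Centre = midpoint of BC = (-3.5, 4.5), r² = 218/4 = 54.5.
r = √(54.5) ≈ 7.38.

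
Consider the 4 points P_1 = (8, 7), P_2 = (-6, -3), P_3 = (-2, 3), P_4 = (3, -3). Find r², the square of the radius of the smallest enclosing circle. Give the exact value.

The farthest pair is P_1–P_2 with squared distance 296. The circle on this segment as diameter has centre (1, 2) and r² = 296/4 = 74.
Check P_3: distance² to centre = 10 ≤ 74, so it lies inside.
All remaining points lie in this disk, and no smaller disk contains both endpoints, so this is the minimum enclosing circle.

74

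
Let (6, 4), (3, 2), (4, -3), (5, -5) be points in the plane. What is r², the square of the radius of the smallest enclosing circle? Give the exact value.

20.5

The minimum enclosing circle of a finite set is fixed by two of the points (as a diameter) or three (as a circumcircle).
The farthest pair is (6, 4)–(5, -5) with squared distance 82. The circle on this segment as diameter has centre (5.5, -0.5) and r² = 82/4 = 20.5.
Check (3, 2): distance² to centre = 12.5 ≤ 20.5, so it lies inside.
All remaining points lie in this disk, and no smaller disk contains both endpoints, so this is the minimum enclosing circle.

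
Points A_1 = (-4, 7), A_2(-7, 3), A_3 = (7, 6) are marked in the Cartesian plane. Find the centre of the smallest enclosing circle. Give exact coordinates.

Side lengths²: A_1A_2² = 25, A_1A_3² = 122, A_2A_3² = 205.
Since A_2A_3² = 205 ≥ 122 + 25 = 147, the angle opposite A_2A_3 is not acute, so the smallest enclosing circle has A_2A_3 as diameter.
Centre = midpoint of A_2A_3 = (0, 4.5), r² = 205/4 = 51.25.
Centre = (0, 4.5).

(0, 4.5)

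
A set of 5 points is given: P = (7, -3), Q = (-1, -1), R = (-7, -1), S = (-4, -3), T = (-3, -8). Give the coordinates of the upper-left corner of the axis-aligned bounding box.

x-range [-7, 7], y-range [-8, -1].
The upper-left corner is (-7, -1).

(-7, -1)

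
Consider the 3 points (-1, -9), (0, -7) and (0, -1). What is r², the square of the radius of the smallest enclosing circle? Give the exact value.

Call the three points A, B, C in the order given.
Side lengths²: AB² = 5, AC² = 65, BC² = 36.
Since AC² = 65 ≥ 36 + 5 = 41, the angle opposite AC is not acute, so the smallest enclosing circle has AC as diameter.
Centre = midpoint of AC = (-0.5, -5), r² = 65/4 = 16.25.

16.25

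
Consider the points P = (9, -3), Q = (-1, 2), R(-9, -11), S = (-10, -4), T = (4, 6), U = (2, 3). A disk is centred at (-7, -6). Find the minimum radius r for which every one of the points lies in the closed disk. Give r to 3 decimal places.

The required radius is the distance from (-7, -6) to the farthest point.
Squared distances: 265, 100, 29, 13, 265, 162.
Maximum is 265, attained at P.
r = √265 ≈ 16.279.

16.279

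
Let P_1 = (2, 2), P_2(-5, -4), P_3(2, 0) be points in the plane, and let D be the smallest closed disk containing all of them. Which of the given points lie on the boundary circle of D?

Side lengths²: P_1P_2² = 85, P_1P_3² = 4, P_2P_3² = 65.
Since P_1P_2² = 85 ≥ 65 + 4 = 69, the angle opposite P_1P_2 is not acute, so the smallest enclosing circle has P_1P_2 as diameter.
Centre = midpoint of P_1P_2 = (-1.5, -1), r² = 85/4 = 21.25.
The points at distance exactly r from the centre are P_1, P_2 — 2 points.

P_1, P_2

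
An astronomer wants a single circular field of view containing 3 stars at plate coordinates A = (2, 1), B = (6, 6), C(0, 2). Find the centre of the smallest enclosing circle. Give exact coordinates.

Side lengths²: AB² = 41, AC² = 5, BC² = 52.
Since BC² = 52 ≥ 41 + 5 = 46, the angle opposite BC is not acute, so the smallest enclosing circle has BC as diameter.
Centre = midpoint of BC = (3, 4), r² = 52/4 = 13.
Centre = (3, 4).

(3, 4)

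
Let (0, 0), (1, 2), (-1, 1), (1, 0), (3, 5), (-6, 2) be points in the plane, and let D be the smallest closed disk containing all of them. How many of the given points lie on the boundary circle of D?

2

By Welzl's lemma the MEC is supported by two points (diametrically opposite) or three points (on a circumcircle).
The farthest pair is (3, 5)–(-6, 2) with squared distance 90. The circle on this segment as diameter has centre (-1.5, 3.5) and r² = 90/4 = 22.5.
Check (0, 0): distance² to centre = 14.5 ≤ 22.5, so it lies inside.
All remaining points lie in this disk, and no smaller disk contains both endpoints, so this is the minimum enclosing circle.
The points at distance exactly r from the centre are (3, 5), (-6, 2) — 2 points.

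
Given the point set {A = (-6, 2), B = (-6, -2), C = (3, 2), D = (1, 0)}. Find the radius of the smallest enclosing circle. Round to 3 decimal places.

4.924

A smallest enclosing disk is always determined by at most three of the input points on its boundary.
The farthest pair is B–C with squared distance 97. The circle on this segment as diameter has centre (-1.5, 0) and r² = 97/4 = 24.25.
Check A: distance² to centre = 24.25 ≤ 24.25, so it lies inside.
All remaining points lie in this disk, and no smaller disk contains both endpoints, so this is the minimum enclosing circle.
r = √(24.25) ≈ 4.924.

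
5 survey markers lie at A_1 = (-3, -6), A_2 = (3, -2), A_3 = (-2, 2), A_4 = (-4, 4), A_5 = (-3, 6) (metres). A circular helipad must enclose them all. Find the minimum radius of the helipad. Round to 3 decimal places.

6.009

The minimum enclosing circle of a finite set is fixed by two of the points (as a diameter) or three (as a circumcircle).
The minimum enclosing circle is determined by three boundary points: A_1, A_2, A_5.
Their circumcentre is (-8/3, 0) with r² = 325/9.
The farthest remaining point A_4 is at distance² 160/9 ≤ 325/9.
r = √(325/9) ≈ 6.009.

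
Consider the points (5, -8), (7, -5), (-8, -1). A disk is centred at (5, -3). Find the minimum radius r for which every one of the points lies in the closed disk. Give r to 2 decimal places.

The required radius is the distance from (5, -3) to the farthest point.
Squared distances: 25, 8, 173.
Maximum is 173, attained at (-8, -1).
r = √173 ≈ 13.15.

13.15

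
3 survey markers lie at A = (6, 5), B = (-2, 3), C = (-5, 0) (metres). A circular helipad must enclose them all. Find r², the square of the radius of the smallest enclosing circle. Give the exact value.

36.5

Side lengths²: AB² = 68, AC² = 146, BC² = 18.
Since AC² = 146 ≥ 68 + 18 = 86, the angle opposite AC is not acute, so the smallest enclosing circle has AC as diameter.
Centre = midpoint of AC = (0.5, 2.5), r² = 146/4 = 36.5.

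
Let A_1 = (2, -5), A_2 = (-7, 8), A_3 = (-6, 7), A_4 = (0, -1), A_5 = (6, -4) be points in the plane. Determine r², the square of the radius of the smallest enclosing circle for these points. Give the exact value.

78.25

By Welzl's lemma the MEC is supported by two points (diametrically opposite) or three points (on a circumcircle).
The farthest pair is A_2–A_5 with squared distance 313. The circle on this segment as diameter has centre (-0.5, 2) and r² = 313/4 = 78.25.
Check A_1: distance² to centre = 55.25 ≤ 78.25, so it lies inside.
All remaining points lie in this disk, and no smaller disk contains both endpoints, so this is the minimum enclosing circle.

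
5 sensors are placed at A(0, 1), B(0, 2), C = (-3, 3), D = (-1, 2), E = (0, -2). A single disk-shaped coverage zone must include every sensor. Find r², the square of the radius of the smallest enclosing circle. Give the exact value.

The minimum enclosing circle of a finite set is fixed by two of the points (as a diameter) or three (as a circumcircle).
The farthest pair is C–E with squared distance 34. The circle on this segment as diameter has centre (-1.5, 0.5) and r² = 34/4 = 8.5.
Check A: distance² to centre = 2.5 ≤ 8.5, so it lies inside.
All remaining points lie in this disk, and no smaller disk contains both endpoints, so this is the minimum enclosing circle.

8.5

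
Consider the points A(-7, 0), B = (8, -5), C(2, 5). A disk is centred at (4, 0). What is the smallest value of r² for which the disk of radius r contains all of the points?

121

The required radius is the distance from (4, 0) to the farthest point.
Squared distances: 121, 41, 29.
Maximum is 121, attained at A.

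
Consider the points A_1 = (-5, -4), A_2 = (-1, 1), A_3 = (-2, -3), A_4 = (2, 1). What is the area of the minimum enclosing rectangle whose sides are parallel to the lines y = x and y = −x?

18

In coordinates u = x + y, v = x − y the rectangle is axis-aligned; the map (x,y)→(u,v) scales areas by 2.
u-values: -9, 0, -5, 3; range = 3 − (-9) = 12.
v-values: -1, -2, 1, 1; range = 1 − (-2) = 3.
Area = (12 × 3) / 2 = 18.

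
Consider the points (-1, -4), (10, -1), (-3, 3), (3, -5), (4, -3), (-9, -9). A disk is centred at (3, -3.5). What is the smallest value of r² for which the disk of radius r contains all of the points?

The required radius is the distance from (3, -3.5) to the farthest point.
Squared distances: 16.25, 55.25, 78.25, 2.25, 1.25, 174.25.
Maximum is 174.25, attained at (-9, -9).

174.25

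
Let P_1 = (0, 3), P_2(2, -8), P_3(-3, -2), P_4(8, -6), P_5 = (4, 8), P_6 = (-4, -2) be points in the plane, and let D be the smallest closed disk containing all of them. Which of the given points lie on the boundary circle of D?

The farthest pair is P_2–P_5 with squared distance 260. The circle on this segment as diameter has centre (3, 0) and r² = 260/4 = 65.
Check P_1: distance² to centre = 18 ≤ 65, so it lies inside.
All remaining points lie in this disk, and no smaller disk contains both endpoints, so this is the minimum enclosing circle.
The points at distance exactly r from the centre are P_2, P_5 — 2 points.

P_2, P_5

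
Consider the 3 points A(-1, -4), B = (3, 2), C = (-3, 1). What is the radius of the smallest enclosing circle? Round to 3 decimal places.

3.691

Side lengths²: AB² = 52, AC² = 29, BC² = 37.
Since AB² = 52 < 37 + 29 = 66, the triangle is acute, so the smallest enclosing circle is the circumcircle.
Circumcentre = (0.34375, -0.5625), r² = 13.6220703125.
r = √(13.6220703125) ≈ 3.691.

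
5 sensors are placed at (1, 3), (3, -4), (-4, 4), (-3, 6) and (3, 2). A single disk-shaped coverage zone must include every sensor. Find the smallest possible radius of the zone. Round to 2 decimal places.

5.83

A smallest enclosing disk is always determined by at most three of the input points on its boundary.
The farthest pair is (3, -4)–(-3, 6) with squared distance 136. The circle on this segment as diameter has centre (0, 1) and r² = 136/4 = 34.
Check (1, 3): distance² to centre = 5 ≤ 34, so it lies inside.
All remaining points lie in this disk, and no smaller disk contains both endpoints, so this is the minimum enclosing circle.
r = √34 ≈ 5.83.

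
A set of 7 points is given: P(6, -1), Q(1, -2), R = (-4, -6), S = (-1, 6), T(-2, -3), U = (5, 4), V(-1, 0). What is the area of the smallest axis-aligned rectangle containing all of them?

x ranges over [-4, 6], width 10.
y ranges over [-6, 6], height 12.
Area = 10 × 12 = 120.

120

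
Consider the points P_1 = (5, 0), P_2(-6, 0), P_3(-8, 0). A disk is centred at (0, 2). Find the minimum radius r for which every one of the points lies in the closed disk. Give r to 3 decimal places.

8.246

The required radius is the distance from (0, 2) to the farthest point.
Squared distances: 29, 40, 68.
Maximum is 68, attained at P_3.
r = √68 ≈ 8.246.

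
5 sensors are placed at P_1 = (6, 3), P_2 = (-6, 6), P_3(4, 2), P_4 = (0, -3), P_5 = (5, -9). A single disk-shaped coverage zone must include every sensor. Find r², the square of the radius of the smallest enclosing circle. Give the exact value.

The minimum enclosing circle of a finite set is fixed by two of the points (as a diameter) or three (as a circumcircle).
The farthest pair is P_2–P_5 with squared distance 346. The circle on this segment as diameter has centre (-0.5, -1.5) and r² = 346/4 = 86.5.
Check P_1: distance² to centre = 62.5 ≤ 86.5, so it lies inside.
All remaining points lie in this disk, and no smaller disk contains both endpoints, so this is the minimum enclosing circle.

86.5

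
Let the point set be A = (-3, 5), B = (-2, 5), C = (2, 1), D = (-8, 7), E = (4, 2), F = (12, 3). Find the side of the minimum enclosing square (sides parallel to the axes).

20

The bounding box has width 20 and height 6.
An axis-aligned square enclosing the set must have side ≥ max(width, height).
So the minimum side is max(20, 6) = 20.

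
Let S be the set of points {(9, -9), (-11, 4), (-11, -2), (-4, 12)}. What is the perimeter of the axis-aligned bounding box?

82

Width = max x − min x = 9 − (-11) = 20.
Height = max y − min y = 12 − (-9) = 21.
Perimeter = 2(20 + 21) = 82.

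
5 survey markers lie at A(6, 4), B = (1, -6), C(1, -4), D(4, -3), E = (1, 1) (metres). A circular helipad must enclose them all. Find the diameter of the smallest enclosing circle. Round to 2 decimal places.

11.18

A smallest enclosing disk is always determined by at most three of the input points on its boundary.
The farthest pair is A–B with squared distance 125. The circle on this segment as diameter has centre (3.5, -1) and r² = 125/4 = 31.25.
Check C: distance² to centre = 15.25 ≤ 31.25, so it lies inside.
All remaining points lie in this disk, and no smaller disk contains both endpoints, so this is the minimum enclosing circle.
Diameter = 2r = 2√(31.25) ≈ 11.18.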